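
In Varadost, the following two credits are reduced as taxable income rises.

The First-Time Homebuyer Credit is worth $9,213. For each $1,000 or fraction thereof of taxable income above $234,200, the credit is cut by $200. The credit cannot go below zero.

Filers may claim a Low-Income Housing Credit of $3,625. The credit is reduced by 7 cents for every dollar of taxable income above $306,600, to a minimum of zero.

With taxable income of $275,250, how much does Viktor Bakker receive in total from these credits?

First-Time Homebuyer Credit: income exceeds $234,200 by $41,050, which is 42 full-or-partial $1,000 increments; reduction = 42 × $200 = $8,400, leaving $813.
Low-Income Housing Credit: $275,250 is at or below the $306,600 threshold, so the full $3,625 applies.
Total: $813 + $3,625 = $4,438.

$4,438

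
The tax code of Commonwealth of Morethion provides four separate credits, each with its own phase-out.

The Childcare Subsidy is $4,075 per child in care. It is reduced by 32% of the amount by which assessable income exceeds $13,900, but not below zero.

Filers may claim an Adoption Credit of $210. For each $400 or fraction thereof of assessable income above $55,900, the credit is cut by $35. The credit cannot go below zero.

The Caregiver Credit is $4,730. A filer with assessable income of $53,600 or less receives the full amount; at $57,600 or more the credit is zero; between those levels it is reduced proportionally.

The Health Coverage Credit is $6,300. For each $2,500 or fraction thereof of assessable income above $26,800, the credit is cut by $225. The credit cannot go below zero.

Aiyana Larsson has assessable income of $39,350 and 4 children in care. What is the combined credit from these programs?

$18,046

Childcare Subsidy: base = 4 × $4,075 = $16,300. 32% of the $25,450 excess over $13,900 is $8,144; credit = $16,300 − $8,144 = $8,156.
Adoption Credit: $39,350 is at or below the $55,900 threshold, so the full $210 applies.
Caregiver Credit: $39,350 is at or below the $53,600 threshold, so the full $4,730 applies.
Health Coverage Credit: income exceeds $26,800 by $12,550, which is 6 full-or-partial $2,500 increments; reduction = 6 × $225 = $1,350, leaving $4,950.
Total: $8,156 + $210 + $4,730 + $4,950 = $18,046.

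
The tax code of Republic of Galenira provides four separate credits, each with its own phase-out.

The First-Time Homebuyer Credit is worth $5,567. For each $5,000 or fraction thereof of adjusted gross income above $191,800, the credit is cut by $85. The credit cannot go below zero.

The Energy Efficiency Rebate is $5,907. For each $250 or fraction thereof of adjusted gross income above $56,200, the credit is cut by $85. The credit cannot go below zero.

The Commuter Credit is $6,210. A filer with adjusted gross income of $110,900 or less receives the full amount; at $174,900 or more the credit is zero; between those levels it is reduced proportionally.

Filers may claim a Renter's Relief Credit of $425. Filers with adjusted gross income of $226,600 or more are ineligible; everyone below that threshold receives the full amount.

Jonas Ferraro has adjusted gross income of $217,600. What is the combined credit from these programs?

$5,482

First-Time Homebuyer Credit: income exceeds $191,800 by $25,800, which is 6 full-or-partial $5,000 increments; reduction = 6 × $85 = $510, leaving $5,057.
Energy Efficiency Rebate: income exceeds $56,200 by $161,400 → 646 increments × $85 = $54,910 ≥ base, so the credit is $0.
Commuter Credit: $217,600 is at or above $174,900, so the credit is $0.
Renter's Relief Credit: $217,600 is below the $226,600 cutoff, so the full $425 applies.
Total: $5,057 + $0 + $0 + $425 = $5,482.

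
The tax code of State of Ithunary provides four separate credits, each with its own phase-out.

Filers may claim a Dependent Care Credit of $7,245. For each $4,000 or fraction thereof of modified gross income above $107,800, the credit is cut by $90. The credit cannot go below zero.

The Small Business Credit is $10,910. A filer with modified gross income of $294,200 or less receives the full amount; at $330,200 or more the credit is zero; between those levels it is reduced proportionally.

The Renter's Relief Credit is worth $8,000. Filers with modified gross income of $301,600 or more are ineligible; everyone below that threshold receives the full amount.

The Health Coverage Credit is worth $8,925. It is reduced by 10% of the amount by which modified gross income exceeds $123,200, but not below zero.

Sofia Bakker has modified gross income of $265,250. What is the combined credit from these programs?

Dependent Care Credit: income exceeds $107,800 by $157,450, which is 40 full-or-partial $4,000 increments; reduction = 40 × $90 = $3,600, leaving $3,645.
Small Business Credit: $265,250 is at or below the $294,200 threshold, so the full $10,910 applies.
Renter's Relief Credit: $265,250 is below the $301,600 cutoff, so the full $8,000 applies.
Health Coverage Credit: 10% of the $142,050 excess over $123,200 is $14,205 ≥ base, so the credit is $0.
Total: $3,645 + $10,910 + $8,000 + $0 = $22,555.

$22,555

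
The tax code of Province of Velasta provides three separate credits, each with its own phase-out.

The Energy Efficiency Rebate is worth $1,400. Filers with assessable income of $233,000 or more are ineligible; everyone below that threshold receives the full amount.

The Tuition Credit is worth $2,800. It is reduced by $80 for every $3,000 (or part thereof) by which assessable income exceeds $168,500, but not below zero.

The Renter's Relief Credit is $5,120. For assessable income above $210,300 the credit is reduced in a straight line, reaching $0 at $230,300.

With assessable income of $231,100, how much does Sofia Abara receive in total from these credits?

Energy Efficiency Rebate: $231,100 is below the $233,000 cutoff, so the full $1,400 applies.
Tuition Credit: income exceeds $168,500 by $62,600, which is 21 full-or-partial $3,000 increments; reduction = 21 × $80 = $1,680, leaving $1,120.
Renter's Relief Credit: $231,100 is at or above $230,300, so the credit is $0.
Total: $1,400 + $1,120 + $0 = $2,520.

$2,520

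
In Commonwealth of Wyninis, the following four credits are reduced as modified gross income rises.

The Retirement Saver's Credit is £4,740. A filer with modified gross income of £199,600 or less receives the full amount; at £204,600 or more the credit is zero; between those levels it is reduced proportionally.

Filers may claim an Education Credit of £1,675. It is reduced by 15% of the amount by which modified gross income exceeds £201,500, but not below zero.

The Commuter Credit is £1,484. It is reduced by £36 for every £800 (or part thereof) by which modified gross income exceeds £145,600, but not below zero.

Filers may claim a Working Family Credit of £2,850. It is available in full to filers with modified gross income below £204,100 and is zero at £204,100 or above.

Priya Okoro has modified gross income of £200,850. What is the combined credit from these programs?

Retirement Saver's Credit: £200,850 is £1,250 into a £5,000 phase-out range, leaving 3,750/5,000 of the credit: £4,740 × 3,750/5,000 = £3,555.
Education Credit: £200,850 is at or below the £201,500 threshold, so the full £1,675 applies.
Commuter Credit: income exceeds £145,600 by £55,250 → 70 increments × £36 = £2,520 ≥ base, so the credit is £0.
Working Family Credit: £200,850 is below the £204,100 cutoff, so the full £2,850 applies.
Total: £3,555 + £1,675 + £0 + £2,850 = £8,080.

£8,080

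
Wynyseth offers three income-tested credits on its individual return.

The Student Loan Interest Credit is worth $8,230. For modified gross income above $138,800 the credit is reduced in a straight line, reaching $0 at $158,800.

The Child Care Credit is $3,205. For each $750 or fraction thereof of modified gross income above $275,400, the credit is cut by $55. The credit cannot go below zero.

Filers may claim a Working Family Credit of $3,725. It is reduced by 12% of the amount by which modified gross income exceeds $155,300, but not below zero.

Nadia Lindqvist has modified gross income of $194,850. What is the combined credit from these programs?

Student Loan Interest Credit: $194,850 is at or above $158,800, so the credit is $0.
Child Care Credit: $194,850 is at or below the $275,400 threshold, so the full $3,205 applies.
Working Family Credit: 12% of the $39,550 excess over $155,300 is $4,746 ≥ base, so the credit is $0.
Total: $0 + $3,205 + $0 = $3,205.

$3,205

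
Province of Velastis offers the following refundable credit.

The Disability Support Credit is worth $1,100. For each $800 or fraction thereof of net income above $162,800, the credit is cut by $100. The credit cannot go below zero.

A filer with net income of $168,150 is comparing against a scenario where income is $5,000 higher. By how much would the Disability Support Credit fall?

$400

At $168,150 — income exceeds $162,800 by $5,350, which is 7 full-or-partial $800 increments; reduction = 7 × $100 = $700, leaving $400.
At $173,150 — income exceeds $162,800 by $10,350 → 13 increments × $100 = $1,300 ≥ base, so the credit is $0.
Lost: $400 − $0 = $400.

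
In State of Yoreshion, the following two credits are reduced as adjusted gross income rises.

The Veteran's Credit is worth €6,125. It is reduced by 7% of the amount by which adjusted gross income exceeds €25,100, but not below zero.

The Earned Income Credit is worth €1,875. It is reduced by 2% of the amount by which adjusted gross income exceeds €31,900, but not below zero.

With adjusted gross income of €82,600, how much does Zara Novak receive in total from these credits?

€2,961

Veteran's Credit: 7% of the €57,500 excess over €25,100 is €4,025; credit = €6,125 − €4,025 = €2,100.
Earned Income Credit: 2% of the €50,700 excess over €31,900 is €1,014; credit = €1,875 − €1,014 = €861.
Total: €2,100 + €861 = €2,961.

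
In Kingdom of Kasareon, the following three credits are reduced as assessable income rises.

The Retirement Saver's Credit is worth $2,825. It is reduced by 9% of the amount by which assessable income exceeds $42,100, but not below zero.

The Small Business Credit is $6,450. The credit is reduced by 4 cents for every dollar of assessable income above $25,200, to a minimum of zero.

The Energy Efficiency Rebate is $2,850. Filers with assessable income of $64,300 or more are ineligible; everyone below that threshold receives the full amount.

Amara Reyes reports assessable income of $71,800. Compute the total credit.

$4,738

Retirement Saver's Credit: 9% of the $29,700 excess over $42,100 is $2,673; credit = $2,825 − $2,673 = $152.
Small Business Credit: 4% of the $46,600 excess over $25,200 is $1,864; credit = $6,450 − $1,864 = $4,586.
Energy Efficiency Rebate: $71,800 meets or exceeds the $64,300 cutoff, so the credit is $0.
Total: $152 + $4,586 + $0 = $4,738.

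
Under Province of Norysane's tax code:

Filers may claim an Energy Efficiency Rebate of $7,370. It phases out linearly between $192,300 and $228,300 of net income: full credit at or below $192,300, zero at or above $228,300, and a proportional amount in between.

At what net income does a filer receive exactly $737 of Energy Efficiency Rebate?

$737 is 737/7,370 of the full $7,370, so 6,633/7,370 of the $36,000 range has been used: income = $192,300 + $36,000 × 6,633/7,370 = $224,700.

$224,700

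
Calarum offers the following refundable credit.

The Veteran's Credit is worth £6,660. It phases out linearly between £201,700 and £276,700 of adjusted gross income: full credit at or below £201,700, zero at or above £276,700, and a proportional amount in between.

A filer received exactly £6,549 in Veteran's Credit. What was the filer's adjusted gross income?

£202,950

£6,549 is 6,549/6,660 of the full £6,660, so 111/6,660 of the £75,000 range has been used: income = £201,700 + £75,000 × 111/6,660 = £202,950.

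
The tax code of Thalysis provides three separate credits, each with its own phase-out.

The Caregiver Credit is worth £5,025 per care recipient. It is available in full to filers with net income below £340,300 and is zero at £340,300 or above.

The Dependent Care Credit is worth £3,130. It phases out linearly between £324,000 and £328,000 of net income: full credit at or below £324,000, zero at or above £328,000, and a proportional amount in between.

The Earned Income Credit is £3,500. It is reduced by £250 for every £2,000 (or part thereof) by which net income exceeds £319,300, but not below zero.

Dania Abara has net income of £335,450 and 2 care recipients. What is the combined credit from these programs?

£11,300

Caregiver Credit: base = 2 × £5,025 = £10,050. £335,450 is below the £340,300 cutoff, so the full £10,050 applies.
Dependent Care Credit: £335,450 is at or above £328,000, so the credit is £0.
Earned Income Credit: income exceeds £319,300 by £16,150, which is 9 full-or-partial £2,000 increments; reduction = 9 × £250 = £2,250, leaving £1,250.
Total: £10,050 + £0 + £1,250 = £11,300.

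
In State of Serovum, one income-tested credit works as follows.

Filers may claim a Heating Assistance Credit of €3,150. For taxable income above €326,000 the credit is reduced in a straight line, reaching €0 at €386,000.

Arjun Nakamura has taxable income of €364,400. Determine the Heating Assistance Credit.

Heating Assistance Credit: €364,400 is €38,400 into a €60,000 phase-out range, leaving 21,600/60,000 of the credit: €3,150 × 21,600/60,000 = €1,134.

€1,134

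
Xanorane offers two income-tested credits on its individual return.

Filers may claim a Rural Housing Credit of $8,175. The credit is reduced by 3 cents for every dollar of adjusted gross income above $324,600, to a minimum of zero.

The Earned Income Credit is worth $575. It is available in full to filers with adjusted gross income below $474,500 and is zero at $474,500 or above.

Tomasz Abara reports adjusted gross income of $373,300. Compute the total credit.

Rural Housing Credit: 3% of the $48,700 excess over $324,600 is $1,461; credit = $8,175 − $1,461 = $6,714.
Earned Income Credit: $373,300 is below the $474,500 cutoff, so the full $575 applies.
Total: $6,714 + $575 = $7,289.

$7,289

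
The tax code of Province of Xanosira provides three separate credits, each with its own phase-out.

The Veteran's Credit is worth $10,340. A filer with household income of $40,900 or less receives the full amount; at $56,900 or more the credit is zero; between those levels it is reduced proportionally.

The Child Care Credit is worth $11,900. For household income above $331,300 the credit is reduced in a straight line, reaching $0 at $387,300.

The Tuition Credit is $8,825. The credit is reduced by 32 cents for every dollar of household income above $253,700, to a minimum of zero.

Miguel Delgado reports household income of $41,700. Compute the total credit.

$30,548

Veteran's Credit: $41,700 is $800 into a $16,000 phase-out range, leaving 15,200/16,000 of the credit: $10,340 × 15,200/16,000 = $9,823.
Child Care Credit: $41,700 is at or below the $331,300 threshold, so the full $11,900 applies.
Tuition Credit: $41,700 is at or below the $253,700 threshold, so the full $8,825 applies.
Total: $9,823 + $11,900 + $8,825 = $30,548.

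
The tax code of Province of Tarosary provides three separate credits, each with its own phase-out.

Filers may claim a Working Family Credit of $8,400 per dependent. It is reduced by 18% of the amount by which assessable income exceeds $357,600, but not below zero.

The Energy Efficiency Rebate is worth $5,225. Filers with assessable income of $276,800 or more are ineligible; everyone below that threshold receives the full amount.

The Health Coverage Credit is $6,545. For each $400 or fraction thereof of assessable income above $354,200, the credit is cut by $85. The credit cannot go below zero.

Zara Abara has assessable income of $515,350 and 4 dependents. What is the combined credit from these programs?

$5,205

Working Family Credit: base = 4 × $8,400 = $33,600. 18% of the $157,750 excess over $357,600 is $28,395; credit = $33,600 − $28,395 = $5,205.
Energy Efficiency Rebate: $515,350 meets or exceeds the $276,800 cutoff, so the credit is $0.
Health Coverage Credit: income exceeds $354,200 by $161,150 → 403 increments × $85 = $34,255 ≥ base, so the credit is $0.
Total: $5,205 + $0 + $0 = $5,205.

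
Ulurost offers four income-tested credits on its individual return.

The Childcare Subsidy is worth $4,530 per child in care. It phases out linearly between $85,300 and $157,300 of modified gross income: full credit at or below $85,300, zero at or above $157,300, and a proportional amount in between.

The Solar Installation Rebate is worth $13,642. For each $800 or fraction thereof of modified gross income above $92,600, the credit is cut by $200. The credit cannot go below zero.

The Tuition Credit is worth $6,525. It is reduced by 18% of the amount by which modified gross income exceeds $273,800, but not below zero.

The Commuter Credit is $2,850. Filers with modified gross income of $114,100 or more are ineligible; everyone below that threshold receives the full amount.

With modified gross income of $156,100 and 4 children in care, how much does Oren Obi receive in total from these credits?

$6,827

Childcare Subsidy: base = 4 × $4,530 = $18,120. $156,100 is $70,800 into a $72,000 phase-out range, leaving 1,200/72,000 of the credit: $18,120 × 1,200/72,000 = $302.
Solar Installation Rebate: income exceeds $92,600 by $63,500 → 80 increments × $200 = $16,000 ≥ base, so the credit is $0.
Tuition Credit: $156,100 is at or below the $273,800 threshold, so the full $6,525 applies.
Commuter Credit: $156,100 meets or exceeds the $114,100 cutoff, so the credit is $0.
Total: $302 + $0 + $6,525 + $0 = $6,827.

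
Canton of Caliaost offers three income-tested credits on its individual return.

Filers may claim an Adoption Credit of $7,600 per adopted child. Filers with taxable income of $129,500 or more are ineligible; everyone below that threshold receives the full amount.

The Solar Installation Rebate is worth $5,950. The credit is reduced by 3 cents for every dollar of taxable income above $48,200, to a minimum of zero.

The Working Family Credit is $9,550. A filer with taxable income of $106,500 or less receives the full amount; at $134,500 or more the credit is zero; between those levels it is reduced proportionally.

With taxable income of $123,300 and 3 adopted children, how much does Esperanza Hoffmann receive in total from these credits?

Adoption Credit: base = 3 × $7,600 = $22,800. $123,300 is below the $129,500 cutoff, so the full $22,800 applies.
Solar Installation Rebate: 3% of the $75,100 excess over $48,200 is $2,253; credit = $5,950 − $2,253 = $3,697.
Working Family Credit: $123,300 is $16,800 into a $28,000 phase-out range, leaving 11,200/28,000 of the credit: $9,550 × 11,200/28,000 = $3,820.
Total: $22,800 + $3,697 + $3,820 = $30,317.

$30,317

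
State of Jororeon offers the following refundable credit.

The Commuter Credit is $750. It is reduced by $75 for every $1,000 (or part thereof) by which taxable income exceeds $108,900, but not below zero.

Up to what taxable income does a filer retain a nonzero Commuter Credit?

After 9 increments the reduction is 9 × $75 = $675, leaving $75; one more increment wipes it out. Increment 9 ends at excess 9 × $1,000 = $9,000, so the highest qualifying income is $108,900 + $9,000 = $117,900.

$117,900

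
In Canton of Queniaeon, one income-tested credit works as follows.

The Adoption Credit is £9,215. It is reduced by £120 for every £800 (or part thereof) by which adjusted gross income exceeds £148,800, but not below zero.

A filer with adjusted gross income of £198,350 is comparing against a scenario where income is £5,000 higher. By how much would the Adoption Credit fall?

£840

At £198,350 — income exceeds £148,800 by £49,550, which is 62 full-or-partial £800 increments; reduction = 62 × £120 = £7,440, leaving £1,775.
At £203,350 — income exceeds £148,800 by £54,550, which is 69 full-or-partial £800 increments; reduction = 69 × £120 = £8,280, leaving £935.
Lost: £1,775 − £935 = £840.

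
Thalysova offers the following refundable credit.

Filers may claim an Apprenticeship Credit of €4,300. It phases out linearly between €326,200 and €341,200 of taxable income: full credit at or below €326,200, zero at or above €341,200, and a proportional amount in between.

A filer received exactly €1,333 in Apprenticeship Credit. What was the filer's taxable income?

€1,333 is 1,333/4,300 of the full €4,300, so 2,967/4,300 of the €15,000 range has been used: income = €326,200 + €15,000 × 2,967/4,300 = €336,550.

€336,550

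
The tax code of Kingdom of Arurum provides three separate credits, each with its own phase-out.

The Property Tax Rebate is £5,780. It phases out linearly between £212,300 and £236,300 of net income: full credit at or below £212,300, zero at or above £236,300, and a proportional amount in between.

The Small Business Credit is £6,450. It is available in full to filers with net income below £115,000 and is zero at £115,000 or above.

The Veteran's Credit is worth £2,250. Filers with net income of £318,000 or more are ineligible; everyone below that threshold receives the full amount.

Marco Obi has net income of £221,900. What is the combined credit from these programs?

Property Tax Rebate: £221,900 is £9,600 into a £24,000 phase-out range, leaving 14,400/24,000 of the credit: £5,780 × 14,400/24,000 = £3,468.
Small Business Credit: £221,900 meets or exceeds the £115,000 cutoff, so the credit is £0.
Veteran's Credit: £221,900 is below the £318,000 cutoff, so the full £2,250 applies.
Total: £3,468 + £0 + £2,250 = £5,718.

£5,718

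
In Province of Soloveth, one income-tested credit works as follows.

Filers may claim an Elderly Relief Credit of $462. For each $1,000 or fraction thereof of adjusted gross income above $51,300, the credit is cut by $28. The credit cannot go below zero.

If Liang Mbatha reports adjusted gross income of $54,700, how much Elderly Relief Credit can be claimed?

Elderly Relief Credit: income exceeds $51,300 by $3,400, which is 4 full-or-partial $1,000 increments; reduction = 4 × $28 = $112, leaving $350.

$350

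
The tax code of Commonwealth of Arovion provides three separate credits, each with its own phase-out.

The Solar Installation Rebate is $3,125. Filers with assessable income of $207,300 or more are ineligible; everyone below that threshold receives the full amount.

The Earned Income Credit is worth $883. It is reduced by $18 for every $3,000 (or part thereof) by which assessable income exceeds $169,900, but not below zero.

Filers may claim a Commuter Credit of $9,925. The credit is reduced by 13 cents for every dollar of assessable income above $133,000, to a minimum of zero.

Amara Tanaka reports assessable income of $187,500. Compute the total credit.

$6,740

Solar Installation Rebate: $187,500 is below the $207,300 cutoff, so the full $3,125 applies.
Earned Income Credit: income exceeds $169,900 by $17,600, which is 6 full-or-partial $3,000 increments; reduction = 6 × $18 = $108, leaving $775.
Commuter Credit: 13% of the $54,500 excess over $133,000 is $7,085; credit = $9,925 − $7,085 = $2,840.
Total: $3,125 + $775 + $2,840 = $6,740.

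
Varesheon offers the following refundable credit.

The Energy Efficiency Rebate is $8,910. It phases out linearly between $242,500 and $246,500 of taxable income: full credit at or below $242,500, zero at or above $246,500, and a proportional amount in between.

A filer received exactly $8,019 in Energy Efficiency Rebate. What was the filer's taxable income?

$242,900

$8,019 is 8,019/8,910 of the full $8,910, so 891/8,910 of the $4,000 range has been used: income = $242,500 + $4,000 × 891/8,910 = $242,900.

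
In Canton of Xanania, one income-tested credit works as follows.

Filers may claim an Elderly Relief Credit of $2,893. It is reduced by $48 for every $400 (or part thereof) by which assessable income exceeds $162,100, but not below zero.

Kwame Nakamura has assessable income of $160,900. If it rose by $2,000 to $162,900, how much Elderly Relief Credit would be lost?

At $160,900 — $160,900 is at or below the $162,100 threshold, so the full $2,893 applies.
At $162,900 — income exceeds $162,100 by $800, which is 2 full-or-partial $400 increments; reduction = 2 × $48 = $96, leaving $2,797.
Lost: $2,893 − $2,797 = $96.

$96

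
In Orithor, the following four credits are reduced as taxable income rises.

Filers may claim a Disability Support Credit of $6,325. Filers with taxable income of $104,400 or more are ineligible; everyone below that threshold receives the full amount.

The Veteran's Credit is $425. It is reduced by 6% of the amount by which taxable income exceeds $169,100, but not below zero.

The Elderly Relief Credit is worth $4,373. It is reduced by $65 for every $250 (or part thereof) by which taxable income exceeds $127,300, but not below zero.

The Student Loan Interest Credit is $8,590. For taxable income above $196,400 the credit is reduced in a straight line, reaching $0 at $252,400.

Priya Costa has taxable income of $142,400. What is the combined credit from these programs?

$9,423

Disability Support Credit: $142,400 meets or exceeds the $104,400 cutoff, so the credit is $0.
Veteran's Credit: $142,400 is at or below the $169,100 threshold, so the full $425 applies.
Elderly Relief Credit: income exceeds $127,300 by $15,100, which is 61 full-or-partial $250 increments; reduction = 61 × $65 = $3,965, leaving $408.
Student Loan Interest Credit: $142,400 is at or below the $196,400 threshold, so the full $8,590 applies.
Total: $0 + $425 + $408 + $8,590 = $9,423.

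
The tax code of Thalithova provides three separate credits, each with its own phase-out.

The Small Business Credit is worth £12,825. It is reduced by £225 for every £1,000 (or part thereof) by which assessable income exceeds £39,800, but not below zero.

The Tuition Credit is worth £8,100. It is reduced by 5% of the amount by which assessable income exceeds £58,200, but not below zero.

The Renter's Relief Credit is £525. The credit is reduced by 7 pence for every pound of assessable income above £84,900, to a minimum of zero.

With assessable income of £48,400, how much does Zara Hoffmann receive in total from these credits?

Small Business Credit: income exceeds £39,800 by £8,600, which is 9 full-or-partial £1,000 increments; reduction = 9 × £225 = £2,025, leaving £10,800.
Tuition Credit: £48,400 is at or below the £58,200 threshold, so the full £8,100 applies.
Renter's Relief Credit: £48,400 is at or below the £84,900 threshold, so the full £525 applies.
Total: £10,800 + £8,100 + £525 = £19,425.

£19,425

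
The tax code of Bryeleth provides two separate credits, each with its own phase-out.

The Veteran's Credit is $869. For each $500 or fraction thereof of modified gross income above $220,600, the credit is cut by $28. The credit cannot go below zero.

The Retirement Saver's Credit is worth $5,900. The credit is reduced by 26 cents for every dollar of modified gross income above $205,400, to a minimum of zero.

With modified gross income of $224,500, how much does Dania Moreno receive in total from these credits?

Veteran's Credit: income exceeds $220,600 by $3,900, which is 8 full-or-partial $500 increments; reduction = 8 × $28 = $224, leaving $645.
Retirement Saver's Credit: 26% of the $19,100 excess over $205,400 is $4,966; credit = $5,900 − $4,966 = $934.
Total: $645 + $934 = $1,579.

$1,579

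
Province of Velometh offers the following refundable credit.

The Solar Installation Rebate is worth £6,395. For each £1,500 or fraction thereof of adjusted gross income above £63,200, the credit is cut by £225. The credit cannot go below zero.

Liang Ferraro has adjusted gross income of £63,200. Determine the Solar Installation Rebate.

£6,395

Solar Installation Rebate: £63,200 is at or below the £63,200 threshold, so the full £6,395 applies.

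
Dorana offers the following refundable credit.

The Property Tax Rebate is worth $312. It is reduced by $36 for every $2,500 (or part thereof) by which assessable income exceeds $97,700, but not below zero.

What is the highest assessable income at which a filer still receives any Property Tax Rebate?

$117,700

After 8 increments the reduction is 8 × $36 = $288, leaving $24; one more increment wipes it out. Increment 8 ends at excess 8 × $2,500 = $20,000, so the highest qualifying income is $97,700 + $20,000 = $117,700.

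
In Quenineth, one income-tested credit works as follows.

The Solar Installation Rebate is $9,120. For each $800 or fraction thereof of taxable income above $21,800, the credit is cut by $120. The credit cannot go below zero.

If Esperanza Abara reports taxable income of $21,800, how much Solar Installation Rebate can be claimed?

Solar Installation Rebate: $21,800 is at or below the $21,800 threshold, so the full $9,120 applies.

$9,120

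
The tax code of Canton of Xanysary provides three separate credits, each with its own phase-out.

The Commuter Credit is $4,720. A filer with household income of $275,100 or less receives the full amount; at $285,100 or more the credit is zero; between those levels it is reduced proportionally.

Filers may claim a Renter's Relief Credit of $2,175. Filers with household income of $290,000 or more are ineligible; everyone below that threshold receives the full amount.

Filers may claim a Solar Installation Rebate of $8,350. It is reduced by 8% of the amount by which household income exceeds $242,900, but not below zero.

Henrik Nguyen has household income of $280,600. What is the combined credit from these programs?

Commuter Credit: $280,600 is $5,500 into a $10,000 phase-out range, leaving 4,500/10,000 of the credit: $4,720 × 4,500/10,000 = $2,124.
Renter's Relief Credit: $280,600 is below the $290,000 cutoff, so the full $2,175 applies.
Solar Installation Rebate: 8% of the $37,700 excess over $242,900 is $3,016; credit = $8,350 − $3,016 = $5,334.
Total: $2,124 + $2,175 + $5,334 = $9,633.

$9,633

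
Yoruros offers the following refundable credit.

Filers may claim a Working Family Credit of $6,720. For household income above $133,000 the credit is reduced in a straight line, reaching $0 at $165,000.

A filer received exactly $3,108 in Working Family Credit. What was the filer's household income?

$150,200

$3,108 is 3,108/6,720 of the full $6,720, so 3,612/6,720 of the $32,000 range has been used: income = $133,000 + $32,000 × 3,612/6,720 = $150,200.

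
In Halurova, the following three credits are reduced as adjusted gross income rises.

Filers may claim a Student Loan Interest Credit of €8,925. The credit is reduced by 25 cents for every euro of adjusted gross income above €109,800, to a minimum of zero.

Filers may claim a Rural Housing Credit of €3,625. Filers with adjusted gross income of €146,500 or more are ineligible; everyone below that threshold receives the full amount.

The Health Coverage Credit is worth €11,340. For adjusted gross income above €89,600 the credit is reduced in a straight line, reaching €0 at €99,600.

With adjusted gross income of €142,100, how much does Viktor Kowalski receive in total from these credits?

Student Loan Interest Credit: 25% of the €32,300 excess over €109,800 is €8,075; credit = €8,925 − €8,075 = €850.
Rural Housing Credit: €142,100 is below the €146,500 cutoff, so the full €3,625 applies.
Health Coverage Credit: €142,100 is at or above €99,600, so the credit is €0.
Total: €850 + €3,625 + €0 = €4,475.

€4,475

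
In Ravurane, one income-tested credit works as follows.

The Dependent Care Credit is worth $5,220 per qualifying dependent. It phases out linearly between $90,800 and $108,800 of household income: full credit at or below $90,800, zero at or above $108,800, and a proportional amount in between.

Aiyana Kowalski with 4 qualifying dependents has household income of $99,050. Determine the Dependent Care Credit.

$11,310

Dependent Care Credit: base = 4 × $5,220 = $20,880. $99,050 is $8,250 into a $18,000 phase-out range, leaving 9,750/18,000 of the credit: $20,880 × 9,750/18,000 = $11,310.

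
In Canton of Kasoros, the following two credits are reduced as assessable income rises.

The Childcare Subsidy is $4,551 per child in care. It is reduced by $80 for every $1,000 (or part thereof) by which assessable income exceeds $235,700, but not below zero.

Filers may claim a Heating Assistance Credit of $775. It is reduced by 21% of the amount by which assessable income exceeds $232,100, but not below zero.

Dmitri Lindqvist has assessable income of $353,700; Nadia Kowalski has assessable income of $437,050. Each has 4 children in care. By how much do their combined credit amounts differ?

Dmitri ($353,700): Childcare Subsidy: base = 4 × $4,551 = $18,204. income exceeds $235,700 by $118,000, which is 118 full-or-partial $1,000 increments; reduction = 118 × $80 = $9,440, leaving $8,764. Heating Assistance Credit: 21% of the $121,600 excess over $232,100 is $25,536 ≥ base, so the credit is $0. total $8,764 + $0 = $8,764
Nadia ($437,050): Childcare Subsidy: base = 4 × $4,551 = $18,204. income exceeds $235,700 by $201,350, which is 202 full-or-partial $1,000 increments; reduction = 202 × $80 = $16,160, leaving $2,044. Heating Assistance Credit: 21% of the $204,950 excess over $232,100 is $43,039.50 ≥ base, so the credit is $0. total $2,044 + $0 = $2,044
Difference: |$8,764 − $2,044| = $6,720.

$6,720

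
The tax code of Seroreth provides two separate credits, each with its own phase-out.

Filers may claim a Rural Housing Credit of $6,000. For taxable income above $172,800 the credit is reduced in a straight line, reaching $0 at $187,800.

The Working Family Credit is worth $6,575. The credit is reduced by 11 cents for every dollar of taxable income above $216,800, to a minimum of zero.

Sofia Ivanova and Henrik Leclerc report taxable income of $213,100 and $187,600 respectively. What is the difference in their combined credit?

$80

Sofia ($213,100): Rural Housing Credit: $213,100 is at or above $187,800, so the credit is $0. Working Family Credit: $213,100 is at or below the $216,800 threshold, so the full $6,575 applies. total $0 + $6,575 = $6,575
Henrik ($187,600): Rural Housing Credit: $187,600 is $14,800 into a $15,000 phase-out range, leaving 200/15,000 of the credit: $6,000 × 200/15,000 = $80. Working Family Credit: $187,600 is at or below the $216,800 threshold, so the full $6,575 applies. total $80 + $6,575 = $6,655
Difference: |$6,575 − $6,655| = $80.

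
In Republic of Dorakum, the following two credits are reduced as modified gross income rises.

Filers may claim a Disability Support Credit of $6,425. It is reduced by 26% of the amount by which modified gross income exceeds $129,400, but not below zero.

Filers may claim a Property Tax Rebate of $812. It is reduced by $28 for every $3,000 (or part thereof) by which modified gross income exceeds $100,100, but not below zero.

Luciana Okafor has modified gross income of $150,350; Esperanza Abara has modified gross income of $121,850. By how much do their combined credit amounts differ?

$5,699

Luciana ($150,350): Disability Support Credit: 26% of the $20,950 excess over $129,400 is $5,447; credit = $6,425 − $5,447 = $978. Property Tax Rebate: income exceeds $100,100 by $50,250, which is 17 full-or-partial $3,000 increments; reduction = 17 × $28 = $476, leaving $336. total $978 + $336 = $1,314
Esperanza ($121,850): Disability Support Credit: $121,850 is at or below the $129,400 threshold, so the full $6,425 applies. Property Tax Rebate: income exceeds $100,100 by $21,750, which is 8 full-or-partial $3,000 increments; reduction = 8 × $28 = $224, leaving $588. total $6,425 + $588 = $7,013
Difference: |$1,314 − $7,013| = $5,699.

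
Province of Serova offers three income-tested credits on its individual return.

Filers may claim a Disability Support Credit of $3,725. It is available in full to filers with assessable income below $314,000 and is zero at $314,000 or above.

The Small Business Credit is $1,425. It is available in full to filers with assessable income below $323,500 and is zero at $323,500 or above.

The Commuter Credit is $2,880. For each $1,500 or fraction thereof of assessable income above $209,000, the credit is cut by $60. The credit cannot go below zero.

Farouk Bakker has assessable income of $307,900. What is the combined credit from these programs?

$5,150

Disability Support Credit: $307,900 is below the $314,000 cutoff, so the full $3,725 applies.
Small Business Credit: $307,900 is below the $323,500 cutoff, so the full $1,425 applies.
Commuter Credit: income exceeds $209,000 by $98,900 → 66 increments × $60 = $3,960 ≥ base, so the credit is $0.
Total: $3,725 + $1,425 + $0 = $5,150.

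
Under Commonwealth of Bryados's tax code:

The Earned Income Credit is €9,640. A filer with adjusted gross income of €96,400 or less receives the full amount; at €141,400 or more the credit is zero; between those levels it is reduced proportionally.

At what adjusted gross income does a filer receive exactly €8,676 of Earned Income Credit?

€8,676 is 8,676/9,640 of the full €9,640, so 964/9,640 of the €45,000 range has been used: income = €96,400 + €45,000 × 964/9,640 = €100,900.

€100,900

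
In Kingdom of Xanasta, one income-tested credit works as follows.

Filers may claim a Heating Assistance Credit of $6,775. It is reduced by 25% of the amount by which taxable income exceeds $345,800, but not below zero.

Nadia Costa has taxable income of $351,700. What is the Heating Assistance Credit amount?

Heating Assistance Credit: 25% of the $5,900 excess over $345,800 is $1,475; credit = $6,775 − $1,475 = $5,300.

$5,300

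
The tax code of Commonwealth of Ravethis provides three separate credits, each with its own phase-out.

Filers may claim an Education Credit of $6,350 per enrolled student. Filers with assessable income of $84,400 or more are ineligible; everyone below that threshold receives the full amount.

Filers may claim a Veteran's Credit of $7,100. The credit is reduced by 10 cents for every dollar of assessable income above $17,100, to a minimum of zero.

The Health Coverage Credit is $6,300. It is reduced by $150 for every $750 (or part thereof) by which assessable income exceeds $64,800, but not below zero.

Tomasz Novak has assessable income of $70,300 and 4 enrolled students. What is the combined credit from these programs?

$32,280

Education Credit: base = 4 × $6,350 = $25,400. $70,300 is below the $84,400 cutoff, so the full $25,400 applies.
Veteran's Credit: 10% of the $53,200 excess over $17,100 is $5,320; credit = $7,100 − $5,320 = $1,780.
Health Coverage Credit: income exceeds $64,800 by $5,500, which is 8 full-or-partial $750 increments; reduction = 8 × $150 = $1,200, leaving $5,100.
Total: $25,400 + $1,780 + $5,100 = $32,280.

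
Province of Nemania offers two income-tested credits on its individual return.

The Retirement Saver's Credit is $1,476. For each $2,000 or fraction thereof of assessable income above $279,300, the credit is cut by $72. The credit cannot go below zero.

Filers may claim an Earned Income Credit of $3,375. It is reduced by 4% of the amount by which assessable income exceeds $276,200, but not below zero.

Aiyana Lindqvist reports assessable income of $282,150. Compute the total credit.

Retirement Saver's Credit: income exceeds $279,300 by $2,850, which is 2 full-or-partial $2,000 increments; reduction = 2 × $72 = $144, leaving $1,332.
Earned Income Credit: 4% of the $5,950 excess over $276,200 is $238; credit = $3,375 − $238 = $3,137.
Total: $1,332 + $3,137 = $4,469.

$4,469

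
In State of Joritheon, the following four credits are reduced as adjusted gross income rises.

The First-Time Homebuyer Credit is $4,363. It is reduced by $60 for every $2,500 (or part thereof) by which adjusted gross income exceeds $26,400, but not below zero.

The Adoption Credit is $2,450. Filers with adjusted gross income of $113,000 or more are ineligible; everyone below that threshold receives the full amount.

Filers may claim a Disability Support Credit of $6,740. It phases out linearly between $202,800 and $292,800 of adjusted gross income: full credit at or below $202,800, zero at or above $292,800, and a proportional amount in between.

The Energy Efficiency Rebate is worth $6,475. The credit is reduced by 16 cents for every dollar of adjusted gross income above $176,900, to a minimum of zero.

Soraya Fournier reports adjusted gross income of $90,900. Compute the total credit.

$18,468

First-Time Homebuyer Credit: income exceeds $26,400 by $64,500, which is 26 full-or-partial $2,500 increments; reduction = 26 × $60 = $1,560, leaving $2,803.
Adoption Credit: $90,900 is below the $113,000 cutoff, so the full $2,450 applies.
Disability Support Credit: $90,900 is at or below the $202,800 threshold, so the full $6,740 applies.
Energy Efficiency Rebate: $90,900 is at or below the $176,900 threshold, so the full $6,475 applies.
Total: $2,803 + $2,450 + $6,740 + $6,475 = $18,468.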